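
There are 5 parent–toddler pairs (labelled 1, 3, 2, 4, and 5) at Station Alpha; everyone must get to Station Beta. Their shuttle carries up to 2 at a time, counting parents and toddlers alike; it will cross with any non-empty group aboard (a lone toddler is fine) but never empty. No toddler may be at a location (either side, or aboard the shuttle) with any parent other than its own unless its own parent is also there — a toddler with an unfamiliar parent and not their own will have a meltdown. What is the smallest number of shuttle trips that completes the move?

impossible

Following every safe sequence of crossings from the start, the most of the 10 that can be at Station Beta as the shuttle arrives there on crossings 1, 3, 5, 7 is 2, 3, 4, 5 respectively; the best ever achieved is 5 of 10.
From crossing 9 on, no configuration arises that was not already reachable earlier: only 82 distinct safe configurations (who is on which side, and where the shuttle is) can ever be reached, none of them has everyone across, and every continuation just revisits them. So no valid plan exists.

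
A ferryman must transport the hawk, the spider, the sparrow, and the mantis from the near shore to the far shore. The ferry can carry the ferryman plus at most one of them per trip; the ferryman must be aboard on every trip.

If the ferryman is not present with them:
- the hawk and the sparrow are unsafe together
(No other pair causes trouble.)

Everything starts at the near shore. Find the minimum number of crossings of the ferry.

Counting alone: the ferryman can take at most 1 across per trip to the far shore, so moving all 4 needs at least 4 loaded trips out, with a return between consecutive ones — at least 7 crossings.
The plan below uses exactly 7 crossings, so it is optimal:
1. Ferryman goes to the far shore with the hawk.
2. Ferryman goes back to the near shore alone.
3. Ferryman goes to the far shore with the spider.
4. Ferryman goes back to the near shore alone.
5. Ferryman goes to the far shore with the mantis.
6. Ferryman goes back to the near shore alone.
7. Ferryman goes to the far shore with the sparrow.

7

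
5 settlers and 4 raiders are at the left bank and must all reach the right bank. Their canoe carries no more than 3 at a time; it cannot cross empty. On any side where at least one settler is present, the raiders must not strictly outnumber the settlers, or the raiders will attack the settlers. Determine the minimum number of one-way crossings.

Counting alone: each trip to the right bank takes at most 3 across and each return brings at least 1 back, so after t trips out (and t−1 returns) at most 3t − (t−1) of the 9 are across; that first reaches 9 at t = 4, so at least 7 crossings are needed.
The plan below uses exactly 7 crossings, so it is optimal:
1. 3 raiders → the right bank.  (the left bank: 5S 1R; the right bank: 0S 3R)
2. 1 raider ← the left bank.  (the left bank: 5S 2R; the right bank: 0S 2R)
3. 3 settlers → the right bank.  (the left bank: 2S 2R; the right bank: 3S 2R)
4. 1 settler ← the left bank.  (the left bank: 3S 2R; the right bank: 2S 2R)
5. 2 settlers and 1 raider → the right bank.  (the left bank: 1S 1R; the right bank: 4S 3R)
6. 1 settler ← the left bank.  (the left bank: 2S 1R; the right bank: 3S 3R)
7. 2 settlers and 1 raider → the right bank.  (the left bank: 0S 0R; the right bank: 5S 4R)

7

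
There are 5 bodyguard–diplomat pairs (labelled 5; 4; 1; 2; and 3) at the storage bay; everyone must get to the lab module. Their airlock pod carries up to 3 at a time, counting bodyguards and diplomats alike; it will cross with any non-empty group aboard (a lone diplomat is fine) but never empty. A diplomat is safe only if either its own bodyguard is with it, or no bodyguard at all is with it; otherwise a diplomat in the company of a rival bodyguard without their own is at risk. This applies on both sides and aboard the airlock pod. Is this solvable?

1. bodyguard 5 and diplomat 5 cross → the lab module.
2. bodyguard 5 crosses ← the storage bay.
3. diplomat 1, diplomat 2, and diplomat 4 cross → the lab module.
4. diplomat 5 crosses ← the storage bay.
5. bodyguard 1, bodyguard 2, and bodyguard 4 cross → the lab module.
6. bodyguard 4 and diplomat 4 cross ← the storage bay.
7. bodyguard 3, bodyguard 4, and bodyguard 5 cross → the lab module.
8. diplomat 1 crosses ← the storage bay.
9. diplomat 4 and diplomat 5 cross → the lab module.
10. diplomat 5 crosses ← the storage bay.
11. diplomat 1, diplomat 3, and diplomat 5 cross → the lab module.

Yes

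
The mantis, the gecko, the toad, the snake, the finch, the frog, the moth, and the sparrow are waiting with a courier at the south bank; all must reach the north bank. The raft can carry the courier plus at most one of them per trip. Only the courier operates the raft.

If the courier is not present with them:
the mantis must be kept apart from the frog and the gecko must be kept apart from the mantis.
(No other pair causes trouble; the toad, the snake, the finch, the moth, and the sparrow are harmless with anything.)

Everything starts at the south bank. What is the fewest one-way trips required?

Counting alone: the courier can take at most 1 across per trip to the north bank, so moving all 8 needs at least 8 loaded trips out, with a return between consecutive ones — at least 15 crossings.
The safety rule pushes this higher. Following every safe sequence of crossings, the most of the 8 that can be at the north bank as the raft arrives there on crossing 15 is 7 — never all 8.
So no plan with fewer than 17 crossings exists, and this one achieves 17:
1. Courier goes to the north bank with the mantis.
2. Courier goes back to the south bank alone.
3. Courier goes to the north bank with the gecko.
4. Courier goes back to the south bank with the mantis.
5. Courier goes to the north bank with the frog.
6. Courier goes back to the south bank alone.
7. Courier goes to the north bank with the toad.
8. Courier goes back to the south bank alone.
9. Courier goes to the north bank with the snake.
10. Courier goes back to the south bank alone.
11. Courier goes to the north bank with the finch.
12. Courier goes back to the south bank alone.
13. Courier goes to the north bank with the moth.
14. Courier goes back to the south bank alone.
15. Courier goes to the north bank with the sparrow.
16. Courier goes back to the south bank alone.
17. Courier goes to the north bank with the mantis.

17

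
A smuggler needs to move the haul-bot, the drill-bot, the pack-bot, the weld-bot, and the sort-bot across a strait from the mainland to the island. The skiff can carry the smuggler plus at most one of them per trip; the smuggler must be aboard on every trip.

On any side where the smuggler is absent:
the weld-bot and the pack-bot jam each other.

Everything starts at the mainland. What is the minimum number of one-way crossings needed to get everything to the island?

9

Counting alone: the smuggler can take at most 1 across per trip to the island, so moving all 5 needs at least 5 loaded trips out, with a return between consecutive ones — at least 9 crossings.
The plan below uses exactly 9 crossings, so it is optimal:
1. Smuggler goes to the island with the pack-bot.  [the mainland: the drill-bot, the haul-bot, the sort-bot, the weld-bot | the island: the pack-bot]
2. Smuggler goes back to the mainland alone.  [the mainland: the drill-bot, the haul-bot, the sort-bot, the weld-bot | the island: the pack-bot]
3. Smuggler goes to the island with the haul-bot.  [the mainland: the drill-bot, the sort-bot, the weld-bot | the island: the haul-bot, the pack-bot]
4. Smuggler goes back to the mainland alone.  [the mainland: the drill-bot, the sort-bot, the weld-bot | the island: the haul-bot, the pack-bot]
5. Smuggler goes to the island with the drill-bot.  [the mainland: the sort-bot, the weld-bot | the island: the drill-bot, the haul-bot, the pack-bot]
6. Smuggler goes back to the mainland alone.  [the mainland: the sort-bot, the weld-bot | the island: the drill-bot, the haul-bot, the pack-bot]
7. Smuggler goes to the island with the sort-bot.  [the mainland: the weld-bot | the island: the drill-bot, the haul-bot, the pack-bot, the sort-bot]
8. Smuggler goes back to the mainland alone.  [the mainland: the weld-bot | the island: the drill-bot, the haul-bot, the pack-bot, the sort-bot]
9. Smuggler goes to the island with the weld-bot.  [the mainland: — | the island: the drill-bot, the haul-bot, the pack-bot, the sort-bot, the weld-bot]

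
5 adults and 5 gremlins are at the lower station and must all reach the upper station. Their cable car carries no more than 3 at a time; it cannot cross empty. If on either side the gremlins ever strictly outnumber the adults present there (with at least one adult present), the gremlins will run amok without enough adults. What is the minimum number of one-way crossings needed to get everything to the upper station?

11

Counting alone: each trip to the upper station takes at most 3 across and each return brings at least 1 back, so after t trips out (and t−1 returns) at most 3t − (t−1) of the 10 are across; that first reaches 10 at t = 5, so at least 9 crossings are needed.
The safety rule pushes this higher. Following every safe sequence of crossings, the most of the 10 that can be at the upper station as the cable car arrives there on crossing 9 is 9 — never all 10.
So no plan with fewer than 11 crossings exists, and this one achieves 11:
1. 2 gremlins → the upper station.  (the lower station: 5A 3G; the upper station: 0A 2G)
2. 1 gremlin ← the lower station.  (the lower station: 5A 4G; the upper station: 0A 1G)
3. 3 gremlins → the upper station.  (the lower station: 5A 1G; the upper station: 0A 4G)
4. 1 gremlin ← the lower station.  (the lower station: 5A 2G; the upper station: 0A 3G)
5. 3 adults → the upper station.  (the lower station: 2A 2G; the upper station: 3A 3G)
6. 1 adult and 1 gremlin ← the lower station.  (the lower station: 3A 3G; the upper station: 2A 2G)
7. 3 adults → the upper station.  (the lower station: 0A 3G; the upper station: 5A 2G)
8. 1 gremlin ← the lower station.  (the lower station: 0A 4G; the upper station: 5A 1G)
9. 2 gremlins → the upper station.  (the lower station: 0A 2G; the upper station: 5A 3G)
10. 1 gremlin ← the lower station.  (the lower station: 0A 3G; the upper station: 5A 2G)
11. 3 gremlins → the upper station.  (the lower station: 0A 0G; the upper station: 5A 5G)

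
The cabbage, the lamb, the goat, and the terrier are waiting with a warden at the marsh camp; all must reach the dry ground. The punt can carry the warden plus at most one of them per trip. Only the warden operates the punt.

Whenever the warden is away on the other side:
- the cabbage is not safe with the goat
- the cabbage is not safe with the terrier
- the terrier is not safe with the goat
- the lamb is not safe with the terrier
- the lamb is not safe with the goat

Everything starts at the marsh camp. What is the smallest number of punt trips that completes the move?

Whatever the first load, the items left behind include a forbidden pair without the warden. No opening move is safe, so no plan exists.

impossible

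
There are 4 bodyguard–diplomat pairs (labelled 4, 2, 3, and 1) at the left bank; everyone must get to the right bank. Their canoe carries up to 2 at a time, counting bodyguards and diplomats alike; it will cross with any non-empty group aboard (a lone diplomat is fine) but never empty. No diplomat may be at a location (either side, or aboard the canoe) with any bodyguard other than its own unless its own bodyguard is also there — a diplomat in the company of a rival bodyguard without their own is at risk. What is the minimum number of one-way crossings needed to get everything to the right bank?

Following every safe sequence of crossings from the start, the most of the 8 that can be at the right bank as the canoe arrives there on crossings 1, 3, 5 is 2, 3, 4 respectively; the best ever achieved is 4 of 8.
From crossing 7 on, no configuration arises that was not already reachable earlier: only 44 distinct safe configurations (who is on which side, and where the canoe is) can ever be reached, none of them has everyone across, and every continuation just revisits them. So no valid plan exists.

impossible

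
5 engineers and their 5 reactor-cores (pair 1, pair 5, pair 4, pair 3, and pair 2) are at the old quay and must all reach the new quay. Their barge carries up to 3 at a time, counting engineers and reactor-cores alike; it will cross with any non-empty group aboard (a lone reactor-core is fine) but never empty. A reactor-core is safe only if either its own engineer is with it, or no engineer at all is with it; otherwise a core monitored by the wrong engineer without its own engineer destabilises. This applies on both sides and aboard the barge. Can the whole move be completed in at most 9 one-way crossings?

Counting alone: each trip to the new quay takes at most 3 across and each return brings at least 1 back, so after t trips out (and t−1 returns) at most 3t − (t−1) of the 10 are across; that first reaches 10 at t = 5, so at least 9 crossings are needed.
The safety rule pushes this higher. Following every safe sequence of crossings, the most of the 10 that can be at the new quay as the barge arrives there on crossing 9 is 9 — never all 10.
So the move cannot be finished within 9 crossings. (The shortest complete plan takes 11:)
1. engineer 1 and reactor-core 1 cross → the new quay.
2. engineer 1 crosses ← the old quay.
3. reactor-core 3, reactor-core 4, and reactor-core 5 cross → the new quay.
4. reactor-core 1 crosses ← the old quay.
5. engineer 3, engineer 4, and engineer 5 cross → the new quay.
6. engineer 5 and reactor-core 5 cross ← the old quay.
7. engineer 1, engineer 2, and engineer 5 cross → the new quay.
8. reactor-core 4 crosses ← the old quay.
9. reactor-core 1 and reactor-core 5 cross → the new quay.
10. reactor-core 1 crosses ← the old quay.
11. reactor-core 1, reactor-core 2, and reactor-core 4 cross → the new quay.

No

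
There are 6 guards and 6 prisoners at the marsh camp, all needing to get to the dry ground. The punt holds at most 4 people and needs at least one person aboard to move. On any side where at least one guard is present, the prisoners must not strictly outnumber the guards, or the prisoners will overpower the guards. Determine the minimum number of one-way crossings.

9

Counting alone: each trip to the dry ground takes at most 4 across and each return brings at least 1 back, so after t trips out (and t−1 returns) at most 4t − (t−1) of the 12 are across; that first reaches 12 at t = 4, so at least 7 crossings are needed.
The safety rule pushes this higher. Following every safe sequence of crossings, the most of the 12 that can be at the dry ground as the punt arrives there on crossing 7 is 11 — never all 12.
So no plan with fewer than 9 crossings exists, and this one achieves 9:
1. 2 prisoners → the dry ground.  (the marsh camp: 6G 4P; the dry ground: 0G 2P)
2. 1 prisoner ← the marsh camp.  (the marsh camp: 6G 5P; the dry ground: 0G 1P)
3. 4 prisoners → the dry ground.  (the marsh camp: 6G 1P; the dry ground: 0G 5P)
4. 1 prisoner ← the marsh camp.  (the marsh camp: 6G 2P; the dry ground: 0G 4P)
5. 4 guards → the dry ground.  (the marsh camp: 2G 2P; the dry ground: 4G 4P)
6. 1 guard and 1 prisoner ← the marsh camp.  (the marsh camp: 3G 3P; the dry ground: 3G 3P)
7. 2 guards and 2 prisoners → the dry ground.  (the marsh camp: 1G 1P; the dry ground: 5G 5P)
8. 1 guard and 1 prisoner ← the marsh camp.  (the marsh camp: 2G 2P; the dry ground: 4G 4P)
9. 2 guards and 2 prisoners → the dry ground.  (the marsh camp: 0G 0P; the dry ground: 6G 6P)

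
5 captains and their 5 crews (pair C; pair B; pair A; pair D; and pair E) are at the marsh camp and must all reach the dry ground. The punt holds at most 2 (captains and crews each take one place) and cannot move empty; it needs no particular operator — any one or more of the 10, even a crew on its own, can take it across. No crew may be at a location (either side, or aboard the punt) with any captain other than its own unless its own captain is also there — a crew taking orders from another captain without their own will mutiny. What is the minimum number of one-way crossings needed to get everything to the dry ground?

Following every safe sequence of crossings from the start, the most of the 10 that can be at the dry ground as the punt arrives there on crossings 1, 3, 5, 7 is 2, 3, 4, 5 respectively; the best ever achieved is 5 of 10.
From crossing 9 on, no configuration arises that was not already reachable earlier: only 82 distinct safe configurations (who is on which side, and where the punt is) can ever be reached, none of them has everyone across, and every continuation just revisits them. So no valid plan exists.

impossible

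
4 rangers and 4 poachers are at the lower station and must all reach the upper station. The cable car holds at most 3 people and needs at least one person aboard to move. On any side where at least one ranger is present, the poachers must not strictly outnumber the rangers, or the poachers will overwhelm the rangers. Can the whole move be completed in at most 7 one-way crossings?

No

Counting alone: each trip to the upper station takes at most 3 across and each return brings at least 1 back, so after t trips out (and t−1 returns) at most 3t − (t−1) of the 8 are across; that first reaches 8 at t = 4, so at least 7 crossings are needed.
The safety rule pushes this higher. Following every safe sequence of crossings, the most of the 8 that can be at the upper station as the cable car arrives there on crossing 7 is 7 — never all 8.
So the move cannot be finished within 7 crossings. (The shortest complete plan takes 9:)
1. 2 poachers → the upper station.  (the lower station: 4R 2P; the upper station: 0R 2P)
2. 1 poacher ← the lower station.  (the lower station: 4R 3P; the upper station: 0R 1P)
3. 3 poachers → the upper station.  (the lower station: 4R 0P; the upper station: 0R 4P)
4. 1 poacher ← the lower station.  (the lower station: 4R 1P; the upper station: 0R 3P)
5. 3 rangers → the upper station.  (the lower station: 1R 1P; the upper station: 3R 3P)
6. 1 ranger and 1 poacher ← the lower station.  (the lower station: 2R 2P; the upper station: 2R 2P)
7. 2 rangers → the upper station.  (the lower station: 0R 2P; the upper station: 4R 2P)
8. 1 poacher ← the lower station.  (the lower station: 0R 3P; the upper station: 4R 1P)
9. 3 poachers → the upper station.  (the lower station: 0R 0P; the upper station: 4R 4P)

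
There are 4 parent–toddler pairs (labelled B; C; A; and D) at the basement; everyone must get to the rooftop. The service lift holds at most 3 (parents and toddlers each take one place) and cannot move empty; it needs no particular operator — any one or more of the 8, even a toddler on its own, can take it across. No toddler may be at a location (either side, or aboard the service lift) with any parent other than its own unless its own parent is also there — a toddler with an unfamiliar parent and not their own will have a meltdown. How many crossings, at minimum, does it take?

9

Counting alone: each trip to the rooftop takes at most 3 across and each return brings at least 1 back, so after t trips out (and t−1 returns) at most 3t − (t−1) of the 8 are across; that first reaches 8 at t = 4, so at least 7 crossings are needed.
The safety rule pushes this higher. Following every safe sequence of crossings, the most of the 8 that can be at the rooftop as the service lift arrives there on crossing 7 is 7 — never all 8.
So no plan with fewer than 9 crossings exists, and this one achieves 9:
1. parent B and toddler B cross → the rooftop.
2. parent B crosses ← the basement.
3. parent B, parent C, and toddler C cross → the rooftop.
4. parent B and toddler B cross ← the basement.
5. parent A, parent B, and parent D cross → the rooftop.
6. toddler C crosses ← the basement.
7. toddler B and toddler C cross → the rooftop.
8. toddler B crosses ← the basement.
9. toddler A, toddler B, and toddler D cross → the rooftop.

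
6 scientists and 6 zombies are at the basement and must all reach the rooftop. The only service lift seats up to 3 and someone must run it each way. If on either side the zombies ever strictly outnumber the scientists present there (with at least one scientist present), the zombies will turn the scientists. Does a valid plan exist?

Following every safe sequence of crossings from the start, the most of the 12 that can be at the rooftop as the service lift arrives there on crossings 1, 3, 5 is 3, 5, 6 respectively; the best ever achieved is 6 of 12.
From crossing 7 on, no configuration arises that was not already reachable earlier: only 17 distinct safe configurations (who is on which side, and where the service lift is) can ever be reached, none of them has everyone across, and every continuation just revisits them. They are: 0 scientists + 0 zombies across (service lift back at the start); 0 scientists + 1 zombie across (service lift there); 0 scientists + 1 zombie across (service lift back at the start); 0 scientists + 2 zombies across (service lift there); 0 scientists + 2 zombies across (service lift back at the start); 0 scientists + 3 zombies across (service lift there); 0 scientists + 3 zombies across (service lift back at the start); 0 scientists + 4 zombies across (service lift there); 0 scientists + 4 zombies across (service lift back at the start); 0 scientists + 5 zombies across (service lift there); 0 scientists + 5 zombies across (service lift back at the start); 0 scientists + 6 zombies across (service lift there); 1 scientist + 1 zombie across (service lift there); 1 scientist + 1 zombie across (service lift back at the start); 2 scientists + 2 zombies across (service lift there); 2 scientists + 2 zombies across (service lift back at the start); 3 scientists + 3 zombies across (service lift there). So no valid plan exists.

No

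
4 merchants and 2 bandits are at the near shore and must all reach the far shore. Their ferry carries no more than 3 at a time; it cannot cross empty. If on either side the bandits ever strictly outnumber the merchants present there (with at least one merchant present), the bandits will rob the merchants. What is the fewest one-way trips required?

5

Counting alone: each trip to the far shore takes at most 3 across and each return brings at least 1 back, so after t trips out (and t−1 returns) at most 3t − (t−1) of the 6 are across; that first reaches 6 at t = 3, so at least 5 crossings are needed.
The plan below uses exactly 5 crossings, so it is optimal:
1. 2 bandits → the far shore.  (the near shore: 4M 0B; the far shore: 0M 2B)
2. 1 bandit ← the near shore.  (the near shore: 4M 1B; the far shore: 0M 1B)
3. 2 merchants and 1 bandit → the far shore.  (the near shore: 2M 0B; the far shore: 2M 2B)
4. 1 bandit ← the near shore.  (the near shore: 2M 1B; the far shore: 2M 1B)
5. 2 merchants and 1 bandit → the far shore.  (the near shore: 0M 0B; the far shore: 4M 2B)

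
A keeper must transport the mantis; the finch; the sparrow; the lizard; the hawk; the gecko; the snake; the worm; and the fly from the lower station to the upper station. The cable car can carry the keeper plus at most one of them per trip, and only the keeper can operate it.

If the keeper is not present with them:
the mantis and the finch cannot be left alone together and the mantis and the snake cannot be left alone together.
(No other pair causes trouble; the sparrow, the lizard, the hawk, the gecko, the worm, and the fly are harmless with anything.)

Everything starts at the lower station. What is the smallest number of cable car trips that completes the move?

19

Counting alone: the keeper can take at most 1 across per trip to the upper station, so moving all 9 needs at least 9 loaded trips out, with a return between consecutive ones — at least 17 crossings.
The safety rule pushes this higher. Following every safe sequence of crossings, the most of the 9 that can be at the upper station as the cable car arrives there on crossing 17 is 8 — never all 9.
So no plan with fewer than 19 crossings exists, and this one achieves 19:
1. Keeper goes to the upper station with the mantis.
2. Keeper goes back to the lower station alone.
3. Keeper goes to the upper station with the finch.
4. Keeper goes back to the lower station with the mantis.
5. Keeper goes to the upper station with the snake.
6. Keeper goes back to the lower station alone.
7. Keeper goes to the upper station with the sparrow.
8. Keeper goes back to the lower station alone.
9. Keeper goes to the upper station with the lizard.
10. Keeper goes back to the lower station alone.
11. Keeper goes to the upper station with the hawk.
12. Keeper goes back to the lower station alone.
13. Keeper goes to the upper station with the gecko.
14. Keeper goes back to the lower station alone.
15. Keeper goes to the upper station with the worm.
16. Keeper goes back to the lower station alone.
17. Keeper goes to the upper station with the fly.
18. Keeper goes back to the lower station alone.
19. Keeper goes to the upper station with the mantis.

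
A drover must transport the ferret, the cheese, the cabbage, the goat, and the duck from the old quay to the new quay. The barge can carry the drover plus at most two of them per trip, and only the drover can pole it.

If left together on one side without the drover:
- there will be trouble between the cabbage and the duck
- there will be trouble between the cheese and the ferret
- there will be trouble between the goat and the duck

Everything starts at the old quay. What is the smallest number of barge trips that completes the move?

Counting alone: the drover can take at most 2 across per trip to the new quay, so moving all 5 needs at least 3 loaded trips out, with a return between consecutive ones — at least 5 crossings.
The plan below uses exactly 5 crossings, so it is optimal:
1. Drover goes to the new quay with the duck and the ferret.
2. Drover goes back to the old quay alone.
3. Drover goes to the new quay with the cabbage and the goat.
4. Drover goes back to the old quay with the duck.
5. Drover goes to the new quay with the cheese and the duck.

5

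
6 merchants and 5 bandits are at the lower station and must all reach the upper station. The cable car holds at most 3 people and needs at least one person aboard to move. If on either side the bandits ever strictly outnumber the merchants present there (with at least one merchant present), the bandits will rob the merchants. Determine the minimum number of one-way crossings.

9

Counting alone: each trip to the upper station takes at most 3 across and each return brings at least 1 back, so after t trips out (and t−1 returns) at most 3t − (t−1) of the 11 are across; that first reaches 11 at t = 5, so at least 9 crossings are needed.
The plan below uses exactly 9 crossings, so it is optimal:
1. 3 bandits → the upper station.  (the lower station: 6M 2B; the upper station: 0M 3B)
2. 1 bandit ← the lower station.  (the lower station: 6M 3B; the upper station: 0M 2B)
3. 3 merchants → the upper station.  (the lower station: 3M 3B; the upper station: 3M 2B)
4. 1 merchant ← the lower station.  (the lower station: 4M 3B; the upper station: 2M 2B)
5. 2 merchants and 1 bandit → the upper station.  (the lower station: 2M 2B; the upper station: 4M 3B)
6. 1 merchant ← the lower station.  (the lower station: 3M 2B; the upper station: 3M 3B)
7. 2 merchants and 1 bandit → the upper station.  (the lower station: 1M 1B; the upper station: 5M 4B)
8. 1 merchant ← the lower station.  (the lower station: 2M 1B; the upper station: 4M 4B)
9. 2 merchants and 1 bandit → the upper station.  (the lower station: 0M 0B; the upper station: 6M 5B)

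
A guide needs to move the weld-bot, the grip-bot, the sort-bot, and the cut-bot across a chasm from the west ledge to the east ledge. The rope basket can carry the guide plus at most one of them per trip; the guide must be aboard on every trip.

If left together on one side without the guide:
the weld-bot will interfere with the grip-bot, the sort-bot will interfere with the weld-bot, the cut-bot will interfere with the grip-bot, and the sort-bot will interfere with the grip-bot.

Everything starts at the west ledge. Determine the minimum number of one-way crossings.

Whatever the first load, the items left behind include a forbidden pair without the guide. No opening move is safe, so no plan exists.

impossible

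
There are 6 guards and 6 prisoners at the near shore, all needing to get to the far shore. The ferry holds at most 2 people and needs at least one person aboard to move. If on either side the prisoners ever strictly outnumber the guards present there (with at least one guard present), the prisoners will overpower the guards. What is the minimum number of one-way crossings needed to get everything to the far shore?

impossible

Following every safe sequence of crossings from the start, the most of the 12 that can be at the far shore as the ferry arrives there on crossings 1, 3, 5, 7, 9 is 2, 3, 4, 5, 6 respectively; the best ever achieved is 6 of 12.
From crossing 11 on, no configuration arises that was not already reachable earlier: only 15 distinct safe configurations (who is on which side, and where the ferry is) can ever be reached, none of them has everyone across, and every continuation just revisits them. They are: 0 guards + 0 prisoners across (ferry back at the start); 0 guards + 1 prisoner across (ferry there); 0 guards + 1 prisoner across (ferry back at the start); 0 guards + 2 prisoners across (ferry there); 0 guards + 2 prisoners across (ferry back at the start); 0 guards + 3 prisoners across (ferry there); 0 guards + 3 prisoners across (ferry back at the start); 0 guards + 4 prisoners across (ferry there); 0 guards + 4 prisoners across (ferry back at the start); 0 guards + 5 prisoners across (ferry there); 0 guards + 5 prisoners across (ferry back at the start); 0 guards + 6 prisoners across (ferry there); 1 guard + 1 prisoner across (ferry there); 1 guard + 1 prisoner across (ferry back at the start); 2 guards + 2 prisoners across (ferry there). So no valid plan exists.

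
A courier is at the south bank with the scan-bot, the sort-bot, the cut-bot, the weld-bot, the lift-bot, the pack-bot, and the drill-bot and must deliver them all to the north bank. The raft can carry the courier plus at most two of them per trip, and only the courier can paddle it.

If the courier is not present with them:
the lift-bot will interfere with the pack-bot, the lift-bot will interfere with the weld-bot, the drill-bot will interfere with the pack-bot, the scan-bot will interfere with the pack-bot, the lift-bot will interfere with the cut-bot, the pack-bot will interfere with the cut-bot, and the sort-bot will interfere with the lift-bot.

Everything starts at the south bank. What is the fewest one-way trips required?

Counting alone: the courier can take at most 2 across per trip to the north bank, so moving all 7 needs at least 4 loaded trips out, with a return between consecutive ones — at least 7 crossings.
The safety rule pushes this higher. Following every safe sequence of crossings, the most of the 7 that can be at the north bank as the raft arrives there on crossings 7, 9 is 5, 6 respectively — never all 7.
So no plan with fewer than 11 crossings exists, and this one achieves 11:
1. Courier goes to the north bank with the lift-bot and the pack-bot.  [the south bank: the cut-bot, the drill-bot, the scan-bot, the sort-bot, the weld-bot | the north bank: the lift-bot, the pack-bot]
2. Courier goes back to the south bank with the lift-bot.  [the south bank: the cut-bot, the drill-bot, the lift-bot, the scan-bot, the sort-bot, the weld-bot | the north bank: the pack-bot]
3. Courier goes to the north bank with the lift-bot and the scan-bot.  [the south bank: the cut-bot, the drill-bot, the sort-bot, the weld-bot | the north bank: the lift-bot, the pack-bot, the scan-bot]
4. Courier goes back to the south bank with the pack-bot.  [the south bank: the cut-bot, the drill-bot, the pack-bot, the sort-bot, the weld-bot | the north bank: the lift-bot, the scan-bot]
5. Courier goes to the north bank with the cut-bot and the drill-bot.  [the south bank: the pack-bot, the sort-bot, the weld-bot | the north bank: the cut-bot, the drill-bot, the lift-bot, the scan-bot]
6. Courier goes back to the south bank with the cut-bot.  [the south bank: the cut-bot, the pack-bot, the sort-bot, the weld-bot | the north bank: the drill-bot, the lift-bot, the scan-bot]
7. Courier goes to the north bank with the cut-bot and the sort-bot.  [the south bank: the pack-bot, the weld-bot | the north bank: the cut-bot, the drill-bot, the lift-bot, the scan-bot, the sort-bot]
8. Courier goes back to the south bank with the lift-bot.  [the south bank: the lift-bot, the pack-bot, the weld-bot | the north bank: the cut-bot, the drill-bot, the scan-bot, the sort-bot]
9. Courier goes to the north bank with the lift-bot and the weld-bot.  [the south bank: the pack-bot | the north bank: the cut-bot, the drill-bot, the lift-bot, the scan-bot, the sort-bot, the weld-bot]
10. Courier goes back to the south bank with the lift-bot.  [the south bank: the lift-bot, the pack-bot | the north bank: the cut-bot, the drill-bot, the scan-bot, the sort-bot, the weld-bot]
11. Courier goes to the north bank with the lift-bot and the pack-bot.  [the south bank: — | the north bank: the cut-bot, the drill-bot, the lift-bot, the pack-bot, the scan-bot, the sort-bot, the weld-bot]

11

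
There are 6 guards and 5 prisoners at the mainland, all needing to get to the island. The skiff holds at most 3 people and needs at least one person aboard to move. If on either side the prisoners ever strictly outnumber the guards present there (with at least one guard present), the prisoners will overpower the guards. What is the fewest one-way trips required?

Counting alone: each trip to the island takes at most 3 across and each return brings at least 1 back, so after t trips out (and t−1 returns) at most 3t − (t−1) of the 11 are across; that first reaches 11 at t = 5, so at least 9 crossings are needed.
The plan below uses exactly 9 crossings, so it is optimal:
1. 3 prisoners → the island.  (the mainland: 6G 2P; the island: 0G 3P)
2. 1 prisoner ← the mainland.  (the mainland: 6G 3P; the island: 0G 2P)
3. 3 guards → the island.  (the mainland: 3G 3P; the island: 3G 2P)
4. 1 guard ← the mainland.  (the mainland: 4G 3P; the island: 2G 2P)
5. 2 guards and 1 prisoner → the island.  (the mainland: 2G 2P; the island: 4G 3P)
6. 1 guard ← the mainland.  (the mainland: 3G 2P; the island: 3G 3P)
7. 2 guards and 1 prisoner → the island.  (the mainland: 1G 1P; the island: 5G 4P)
8. 1 guard ← the mainland.  (the mainland: 2G 1P; the island: 4G 4P)
9. 2 guards and 1 prisoner → the island.  (the mainland: 0G 0P; the island: 6G 5P)

9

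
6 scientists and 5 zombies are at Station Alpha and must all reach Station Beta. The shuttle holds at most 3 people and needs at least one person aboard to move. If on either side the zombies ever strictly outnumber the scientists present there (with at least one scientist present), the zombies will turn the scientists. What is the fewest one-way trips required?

9

Counting alone: each trip to Station Beta takes at most 3 across and each return brings at least 1 back, so after t trips out (and t−1 returns) at most 3t − (t−1) of the 11 are across; that first reaches 11 at t = 5, so at least 9 crossings are needed.
The plan below uses exactly 9 crossings, so it is optimal:
1. 3 zombies → Station Beta.  (Station Alpha: 6S 2Z; Station Beta: 0S 3Z)
2. 1 zombie ← Station Alpha.  (Station Alpha: 6S 3Z; Station Beta: 0S 2Z)
3. 3 scientists → Station Beta.  (Station Alpha: 3S 3Z; Station Beta: 3S 2Z)
4. 1 scientist ← Station Alpha.  (Station Alpha: 4S 3Z; Station Beta: 2S 2Z)
5. 2 scientists and 1 zombie → Station Beta.  (Station Alpha: 2S 2Z; Station Beta: 4S 3Z)
6. 1 scientist ← Station Alpha.  (Station Alpha: 3S 2Z; Station Beta: 3S 3Z)
7. 2 scientists and 1 zombie → Station Beta.  (Station Alpha: 1S 1Z; Station Beta: 5S 4Z)
8. 1 scientist ← Station Alpha.  (Station Alpha: 2S 1Z; Station Beta: 4S 4Z)
9. 2 scientists and 1 zombie → Station Beta.  (Station Alpha: 0S 0Z; Station Beta: 6S 5Z)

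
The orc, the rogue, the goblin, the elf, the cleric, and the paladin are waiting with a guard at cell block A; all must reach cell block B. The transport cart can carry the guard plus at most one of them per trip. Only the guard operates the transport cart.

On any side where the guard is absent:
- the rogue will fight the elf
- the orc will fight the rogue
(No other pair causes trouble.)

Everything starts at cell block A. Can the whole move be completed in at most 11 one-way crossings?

Counting alone: the guard can take at most 1 across per trip to cell block B, so moving all 6 needs at least 6 loaded trips out, with a return between consecutive ones — at least 11 crossings.
The safety rule pushes this higher. Following every safe sequence of crossings, the most of the 6 that can be at cell block B as the transport cart arrives there on crossing 11 is 5 — never all 6.
So the move cannot be finished within 11 crossings. (The shortest complete plan takes 13:)
1. Guard goes to cell block B with the rogue.  [cell block A: the cleric, the elf, the goblin, the orc, the paladin | cell block B: the rogue]
2. Guard goes back to cell block A alone.  [cell block A: the cleric, the elf, the goblin, the orc, the paladin | cell block B: the rogue]
3. Guard goes to cell block B with the orc.  [cell block A: the cleric, the elf, the goblin, the paladin | cell block B: the orc, the rogue]
4. Guard goes back to cell block A with the rogue.  [cell block A: the cleric, the elf, the goblin, the paladin, the rogue | cell block B: the orc]
5. Guard goes to cell block B with the elf.  [cell block A: the cleric, the goblin, the paladin, the rogue | cell block B: the elf, the orc]
6. Guard goes back to cell block A alone.  [cell block A: the cleric, the goblin, the paladin, the rogue | cell block B: the elf, the orc]
7. Guard goes to cell block B with the goblin.  [cell block A: the cleric, the paladin, the rogue | cell block B: the elf, the goblin, the orc]
8. Guard goes back to cell block A alone.  [cell block A: the cleric, the paladin, the rogue | cell block B: the elf, the goblin, the orc]
9. Guard goes to cell block B with the cleric.  [cell block A: the paladin, the rogue | cell block B: the cleric, the elf, the goblin, the orc]
10. Guard goes back to cell block A alone.  [cell block A: the paladin, the rogue | cell block B: the cleric, the elf, the goblin, the orc]
11. Guard goes to cell block B with the paladin.  [cell block A: the rogue | cell block B: the cleric, the elf, the goblin, the orc, the paladin]
12. Guard goes back to cell block A alone.  [cell block A: the rogue | cell block B: the cleric, the elf, the goblin, the orc, the paladin]
13. Guard goes to cell block B with the rogue.  [cell block A: — | cell block B: the cleric, the elf, the goblin, the orc, the paladin, the rogue]

No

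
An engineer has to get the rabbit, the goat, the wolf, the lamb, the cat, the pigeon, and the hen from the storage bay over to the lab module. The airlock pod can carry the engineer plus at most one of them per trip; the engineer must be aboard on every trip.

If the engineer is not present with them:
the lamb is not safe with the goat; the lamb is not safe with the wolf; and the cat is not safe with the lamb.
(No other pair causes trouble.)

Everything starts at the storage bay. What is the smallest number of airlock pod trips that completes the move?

Following every safe sequence of crossings from the start, the most of the 7 that can be at the lab module as the airlock pod arrives there on crossings 1, 3, 5, 7, 9 is 1, 2, 3, 4, 5 respectively; the best ever achieved is 5 of 7.
From crossing 11 on, no configuration arises that was not already reachable earlier: only 72 distinct safe configurations (who is on which side, and where the airlock pod is) can ever be reached, none of them has everyone across, and every continuation just revisits them. So no valid plan exists.

impossible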